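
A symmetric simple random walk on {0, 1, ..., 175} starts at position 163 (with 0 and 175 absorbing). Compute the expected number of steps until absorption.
E[τ | X_0 = 163] = 1956

Let v_k = E[τ | X_0 = k]. Boundary: v_0 = v_175 = 0. Recurrence: v_k = 1 + (v_{k-1} + v_{k+1})/2 for 1 ≤ k ≤ 174. The particular solution to v_k − (v_{k-1} + v_{k+1})/2 = 1 is v_k = −k^2. Adding homogeneous solution A + B k and matching boundaries gives v_k = k (175 − k). Substituting k = 163: v_163 = 163 · 12 = 1956.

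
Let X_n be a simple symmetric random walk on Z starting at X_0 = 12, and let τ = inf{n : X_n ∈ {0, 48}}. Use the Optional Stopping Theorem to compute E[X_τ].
E[X_τ] = 12

X_n is a martingale and τ is a bounded-mean stopping time (indeed τ is finite a.s. with bounded expectation since the walk is in a bounded region). By the OST, E[X_τ] = E[X_0] = 12. Equivalently: E[X_τ] = 48 · P(hit 48 first) + 0 · P(hit 0 first) = 48 · (12/48) = 12.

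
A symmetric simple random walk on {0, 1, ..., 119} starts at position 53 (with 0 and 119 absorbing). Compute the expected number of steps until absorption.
E[τ | X_0 = 53] = 3498

Let v_k = E[τ | X_0 = k]. Boundary: v_0 = v_119 = 0. Recurrence: v_k = 1 + (v_{k-1} + v_{k+1})/2 for 1 ≤ k ≤ 118. The particular solution to v_k − (v_{k-1} + v_{k+1})/2 = 1 is v_k = −k^2. Adding homogeneous solution A + B k and matching boundaries gives v_k = k (119 − k). Substituting k = 53: v_53 = 53 · 66 = 3498.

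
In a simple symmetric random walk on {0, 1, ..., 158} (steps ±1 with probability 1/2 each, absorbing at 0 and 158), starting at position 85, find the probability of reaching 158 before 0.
P(hit 158 before 0) = 85/158

Let u_k = P(hit 158 before 0 | start at k). Then u_0 = 0, u_158 = 1, and u_k = u_{k-1}/2 + u_{k+1}/2 for 1 ≤ k ≤ 157. This harmonic recurrence is solved by u_k = k/158, giving u_85 = 85/158.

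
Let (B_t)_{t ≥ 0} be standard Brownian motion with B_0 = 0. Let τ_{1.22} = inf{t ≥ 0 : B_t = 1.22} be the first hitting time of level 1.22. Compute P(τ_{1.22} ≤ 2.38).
P(τ_{1.22} ≤ 2.38) = 2(1 − Φ(1.22/√2.38)) = 2(1 − Φ(0.7908)) ≈ 0.4291

By the reflection principle for standard BM, P(τ_b ≤ t) = 2 · P(B_t ≥ b). Since B_t ~ N(0, t), P(B_t ≥ 1.22) = 1 − Φ(1.22/√t) = 1 − Φ(1.22/√2.38) = 1 − Φ(0.7908) ≈ 0.21453. Doubling: P(τ_{1.22} ≤ 2.38) ≈ 2 · 0.21453 = 0.42906 ≈ 0.4291.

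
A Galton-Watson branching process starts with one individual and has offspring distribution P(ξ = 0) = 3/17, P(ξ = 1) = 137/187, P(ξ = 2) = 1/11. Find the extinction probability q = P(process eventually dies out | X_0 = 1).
q = 1

Mean offspring μ = 0·3/17 + 1·137/187 + 2·1/11 = 171/187 ≤ 1. For μ ≤ 1 with offspring not concentrated at 1, the Galton-Watson process goes extinct almost surely, so q = 1.
(Algebraic check: The pgf is f(s) = 3/17 + 137/187·s + 1/11·s². The extinction probability q is the smallest fixed point of f in [0, 1]. Setting s = f(s):
  1/11·s² + (137/187 − 1)·s + 3/17 = 0
  1/11·s² − (3/17 + 1/11)·s + 3/17 = 0
which factors as (s − 1)·(1/11·s − 3/17) = 0, giving roots s = 1 and s = (3/17)/(1/11) = 33/17. Since 33/17 ≥ 1, the smallest root in [0, 1] is s = 1.)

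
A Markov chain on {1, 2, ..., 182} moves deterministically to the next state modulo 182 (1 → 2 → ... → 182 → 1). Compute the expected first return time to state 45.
E[T_45 | X_0 = 45] = 182

The chain cycles deterministically, so starting at state 45 it returns in exactly 182 steps. Equivalently, the stationary distribution is uniform π_j = 1/182 for every state j, so by Kac's formula E[T_45] = 1/π_45 = 182.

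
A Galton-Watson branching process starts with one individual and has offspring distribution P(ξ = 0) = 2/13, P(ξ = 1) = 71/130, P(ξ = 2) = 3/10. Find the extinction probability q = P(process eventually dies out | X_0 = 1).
q = 20/39

The pgf is f(s) = 2/13 + 71/130·s + 3/10·s². The extinction probability q is the smallest fixed point of f in [0, 1]. Setting s = f(s):
  3/10·s² + (71/130 − 1)·s + 2/13 = 0
  3/10·s² − (2/13 + 3/10)·s + 2/13 = 0
which factors as (s − 1)·(3/10·s − 2/13) = 0, giving roots s = 1 and s = (2/13)/(3/10) = 20/39.
Mean offspring μ = 71/130 + 2·3/10 = 149/130 > 1 (supercritical), so q < 1. The extinction probability is the smaller root: q = (2/13)/(3/10) = 20/39.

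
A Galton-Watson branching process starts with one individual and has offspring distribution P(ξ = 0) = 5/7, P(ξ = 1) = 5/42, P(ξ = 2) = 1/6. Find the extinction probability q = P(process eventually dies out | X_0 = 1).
q = 1

Mean offspring μ = 0·5/7 + 1·5/42 + 2·1/6 = 19/42 ≤ 1. For μ ≤ 1 with offspring not concentrated at 1, the Galton-Watson process goes extinct almost surely, so q = 1.
(Algebraic check: The pgf is f(s) = 5/7 + 5/42·s + 1/6·s². The extinction probability q is the smallest fixed point of f in [0, 1]. Setting s = f(s):
  1/6·s² + (5/42 − 1)·s + 5/7 = 0
  1/6·s² − (5/7 + 1/6)·s + 5/7 = 0
which factors as (s − 1)·(1/6·s − 5/7) = 0, giving roots s = 1 and s = (5/7)/(1/6) = 30/7. Since 30/7 ≥ 1, the smallest root in [0, 1] is s = 1.)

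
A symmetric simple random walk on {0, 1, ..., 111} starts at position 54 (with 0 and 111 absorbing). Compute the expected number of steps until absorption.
E[τ | X_0 = 54] = 3078

Let v_k = E[τ | X_0 = k]. Boundary: v_0 = v_111 = 0. Recurrence: v_k = 1 + (v_{k-1} + v_{k+1})/2 for 1 ≤ k ≤ 110. The particular solution to v_k − (v_{k-1} + v_{k+1})/2 = 1 is v_k = −k^2. Adding homogeneous solution A + B k and matching boundaries gives v_k = k (111 − k). Substituting k = 54: v_54 = 54 · 57 = 3078.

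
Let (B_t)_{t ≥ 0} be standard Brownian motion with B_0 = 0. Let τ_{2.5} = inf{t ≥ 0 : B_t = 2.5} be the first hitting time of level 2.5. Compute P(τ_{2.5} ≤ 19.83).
P(τ_{2.5} ≤ 19.83) = 2(1 − Φ(2.5/√19.83)) = 2(1 − Φ(0.5614)) ≈ 0.5745

By the reflection principle for standard BM, P(τ_b ≤ t) = 2 · P(B_t ≥ b). Since B_t ~ N(0, t), P(B_t ≥ 2.5) = 1 − Φ(2.5/√t) = 1 − Φ(2.5/√19.83) = 1 − Φ(0.5614) ≈ 0.28726. Doubling: P(τ_{2.5} ≤ 19.83) ≈ 2 · 0.28726 = 0.57452 ≈ 0.5745.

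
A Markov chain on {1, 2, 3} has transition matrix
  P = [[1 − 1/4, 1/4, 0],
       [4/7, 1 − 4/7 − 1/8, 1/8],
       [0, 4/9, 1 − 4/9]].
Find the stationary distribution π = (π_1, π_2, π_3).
π = (512/799, 224/799, 63/799)

This is a birth-death chain on three states, which satisfies detailed balance: π_1 · P_{12} = π_2 · P_{21} and π_2 · P_{23} = π_3 · P_{32}.
From π_1 · 1/4 = π_2 · 4/7: π_2/π_1 = (1/4)/(4/7) = 7/16.
From π_2 · 1/8 = π_3 · 4/9: π_3/π_2 = (1/8)/(4/9) = 9/32.
Take π_1 proportional to 1; then unnormalized π = (1, 7/16, 63/512). Normalize by dividing by the sum 799/512:
  π = (512/799, 224/799, 63/799).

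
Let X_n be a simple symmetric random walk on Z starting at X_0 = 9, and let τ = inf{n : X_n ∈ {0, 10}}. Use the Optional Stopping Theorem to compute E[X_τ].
E[X_τ] = 9

X_n is a martingale and τ is a bounded-mean stopping time (indeed τ is finite a.s. with bounded expectation since the walk is in a bounded region). By the OST, E[X_τ] = E[X_0] = 9. Equivalently: E[X_τ] = 10 · P(hit 10 first) + 0 · P(hit 0 first) = 10 · (9/10) = 9.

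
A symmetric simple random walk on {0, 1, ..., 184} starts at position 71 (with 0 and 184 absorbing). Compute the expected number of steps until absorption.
E[τ | X_0 = 71] = 8023

Let v_k = E[τ | X_0 = k]. Boundary: v_0 = v_184 = 0. Recurrence: v_k = 1 + (v_{k-1} + v_{k+1})/2 for 1 ≤ k ≤ 183. The particular solution to v_k − (v_{k-1} + v_{k+1})/2 = 1 is v_k = −k^2. Adding homogeneous solution A + B k and matching boundaries gives v_k = k (184 − k). Substituting k = 71: v_71 = 71 · 113 = 8023.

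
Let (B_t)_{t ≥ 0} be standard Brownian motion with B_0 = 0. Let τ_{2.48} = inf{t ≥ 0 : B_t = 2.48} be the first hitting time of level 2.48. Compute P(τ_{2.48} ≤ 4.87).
P(τ_{2.48} ≤ 4.87) = 2(1 − Φ(2.48/√4.87)) = 2(1 − Φ(1.1238)) ≈ 0.2611

By the reflection principle for standard BM, P(τ_b ≤ t) = 2 · P(B_t ≥ b). Since B_t ~ N(0, t), P(B_t ≥ 2.48) = 1 − Φ(2.48/√t) = 1 − Φ(2.48/√4.87) = 1 − Φ(1.1238) ≈ 0.13055. Doubling: P(τ_{2.48} ≤ 4.87) ≈ 2 · 0.13055 = 0.26110 ≈ 0.2611.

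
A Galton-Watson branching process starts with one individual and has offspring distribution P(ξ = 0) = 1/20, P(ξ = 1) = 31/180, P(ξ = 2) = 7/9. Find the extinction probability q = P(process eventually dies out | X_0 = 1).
q = 9/140

The pgf is f(s) = 1/20 + 31/180·s + 7/9·s². The extinction probability q is the smallest fixed point of f in [0, 1]. Setting s = f(s):
  7/9·s² + (31/180 − 1)·s + 1/20 = 0
  7/9·s² − (1/20 + 7/9)·s + 1/20 = 0
which factors as (s − 1)·(7/9·s − 1/20) = 0, giving roots s = 1 and s = (1/20)/(7/9) = 9/140.
Mean offspring μ = 31/180 + 2·7/9 = 311/180 > 1 (supercritical), so q < 1. The extinction probability is the smaller root: q = (1/20)/(7/9) = 9/140.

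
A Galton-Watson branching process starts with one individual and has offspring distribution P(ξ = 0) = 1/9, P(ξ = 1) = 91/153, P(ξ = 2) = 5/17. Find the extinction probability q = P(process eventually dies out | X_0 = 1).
q = 17/45

The pgf is f(s) = 1/9 + 91/153·s + 5/17·s². The extinction probability q is the smallest fixed point of f in [0, 1]. Setting s = f(s):
  5/17·s² + (91/153 − 1)·s + 1/9 = 0
  5/17·s² − (1/9 + 5/17)·s + 1/9 = 0
which factors as (s − 1)·(5/17·s − 1/9) = 0, giving roots s = 1 and s = (1/9)/(5/17) = 17/45.
Mean offspring μ = 91/153 + 2·5/17 = 181/153 > 1 (supercritical), so q < 1. The extinction probability is the smaller root: q = (1/9)/(5/17) = 17/45.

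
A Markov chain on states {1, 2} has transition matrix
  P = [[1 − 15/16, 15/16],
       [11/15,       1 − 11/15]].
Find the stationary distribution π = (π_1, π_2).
π_1 = 176/401, π_2 = 225/401

Solve πP = π with π_1 + π_2 = 1. From πP = π: π_1 · (1 − 15/16) + π_2 · 11/15 = π_1 ⇒ π_2 · 11/15 = π_1 · 15/16 ⇒ π_2/π_1 = (15/16)/(11/15) = 225/176. Together with π_1 + π_2 = 1:
  π_1 = (11/15)/(15/16 + 11/15) = (11/15)/(401/240) = 176/401,
  π_2 = (15/16)/(15/16 + 11/15) = (15/16)/(401/240) = 225/401.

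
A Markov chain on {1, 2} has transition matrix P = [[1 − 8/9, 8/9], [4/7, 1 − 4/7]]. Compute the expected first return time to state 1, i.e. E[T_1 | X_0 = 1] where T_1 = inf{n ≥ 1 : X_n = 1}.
E[T_1 | X_0 = 1] = 1/π_1 = 23/9

For an irreducible recurrent Markov chain with stationary distribution π, E[T_i | X_0 = i] = 1/π_i (Kac's formula). Here π_1 = (4/7)/(8/9 + 4/7) = (4/7)/(92/63) = 9/23, so E[T_1 | X_0 = 1] = 1/π_1 = (8/9 + 4/7)/(4/7) = (92/63)/(4/7) = 23/9.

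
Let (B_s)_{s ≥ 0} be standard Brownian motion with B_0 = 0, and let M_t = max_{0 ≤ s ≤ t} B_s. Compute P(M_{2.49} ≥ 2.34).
P(M_{2.49} ≥ 2.34) = 2·P(B_{2.49} ≥ 2.34) = 2(1 − Φ(2.34/√2.49)) ≈ 0.1381

By the reflection principle for Brownian motion, P(M_t ≥ a) = 2 · P(B_t ≥ a) for a ≥ 0. Since B_t ~ N(0, t), P(B_t ≥ 2.34) = 1 − Φ(2.34/√t) = 1 − Φ(2.34/√2.49) = 1 − Φ(1.4829). So
  P(M_{2.49} ≥ 2.34) = 2(1 − Φ(1.4829)) ≈ 0.1381.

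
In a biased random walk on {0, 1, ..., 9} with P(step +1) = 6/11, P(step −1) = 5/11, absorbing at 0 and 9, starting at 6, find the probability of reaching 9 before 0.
P(hit 9 before 0) = (1 − (5/6)^6) / (1 − (5/6)^9) = 73656/89281

Let u_k denote P(reach 9 before 0 | start at k). Boundary: u_0 = 0, u_9 = 1. Recurrence: u_k = 6/11·u_{k+1} + 5/11·u_{k-1} for 1 ≤ k ≤ 8. Try u_k = A + B·r^k with r = q/p = (5/11)/(6/11) = 5/6. Substitution satisfies the recurrence; boundary conditions give:
  u_k = (1 − r^k) / (1 − r^N) = (1 − (5/6)^6) / (1 − (5/6)^9) = 73656/89281.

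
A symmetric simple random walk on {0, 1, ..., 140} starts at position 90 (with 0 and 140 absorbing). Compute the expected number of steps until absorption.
E[τ | X_0 = 90] = 4500

Let v_k = E[τ | X_0 = k]. Boundary: v_0 = v_140 = 0. Recurrence: v_k = 1 + (v_{k-1} + v_{k+1})/2 for 1 ≤ k ≤ 139. The particular solution to v_k − (v_{k-1} + v_{k+1})/2 = 1 is v_k = −k^2. Adding homogeneous solution A + B k and matching boundaries gives v_k = k (140 − k). Substituting k = 90: v_90 = 90 · 50 = 4500.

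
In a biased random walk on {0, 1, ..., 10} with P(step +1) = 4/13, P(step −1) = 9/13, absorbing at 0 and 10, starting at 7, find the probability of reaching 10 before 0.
P(hit 10 before 0) = (1 − (9/4)^7) / (1 − (9/4)^10) = 61012288/697147165

Let u_k denote P(reach 10 before 0 | start at k). Boundary: u_0 = 0, u_10 = 1. Recurrence: u_k = 4/13·u_{k+1} + 9/13·u_{k-1} for 1 ≤ k ≤ 9. Try u_k = A + B·r^k with r = q/p = (9/13)/(4/13) = 9/4. Substitution satisfies the recurrence; boundary conditions give:
  u_k = (1 − r^k) / (1 − r^N) = (1 − (9/4)^7) / (1 − (9/4)^10) = 61012288/697147165.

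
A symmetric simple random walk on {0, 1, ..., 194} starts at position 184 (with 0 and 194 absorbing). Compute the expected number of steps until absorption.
E[τ | X_0 = 184] = 1840

Let v_k = E[τ | X_0 = k]. Boundary: v_0 = v_194 = 0. Recurrence: v_k = 1 + (v_{k-1} + v_{k+1})/2 for 1 ≤ k ≤ 193. The particular solution to v_k − (v_{k-1} + v_{k+1})/2 = 1 is v_k = −k^2. Adding homogeneous solution A + B k and matching boundaries gives v_k = k (194 − k). Substituting k = 184: v_184 = 184 · 10 = 1840.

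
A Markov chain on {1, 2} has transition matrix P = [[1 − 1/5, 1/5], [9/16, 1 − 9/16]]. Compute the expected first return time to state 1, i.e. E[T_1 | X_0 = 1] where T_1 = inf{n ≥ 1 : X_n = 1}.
E[T_1 | X_0 = 1] = 1/π_1 = 61/45

For an irreducible recurrent Markov chain with stationary distribution π, E[T_i | X_0 = i] = 1/π_i (Kac's formula). Here π_1 = (9/16)/(1/5 + 9/16) = (9/16)/(61/80) = 45/61, so E[T_1 | X_0 = 1] = 1/π_1 = (1/5 + 9/16)/(9/16) = (61/80)/(9/16) = 61/45.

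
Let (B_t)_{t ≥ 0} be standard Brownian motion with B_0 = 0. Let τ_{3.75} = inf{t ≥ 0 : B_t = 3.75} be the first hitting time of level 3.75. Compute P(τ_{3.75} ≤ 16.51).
P(τ_{3.75} ≤ 16.51) = 2(1 − Φ(3.75/√16.51)) = 2(1 − Φ(0.9229)) ≈ 0.3561

By the reflection principle for standard BM, P(τ_b ≤ t) = 2 · P(B_t ≥ b). Since B_t ~ N(0, t), P(B_t ≥ 3.75) = 1 − Φ(3.75/√t) = 1 − Φ(3.75/√16.51) = 1 − Φ(0.9229) ≈ 0.17803. Doubling: P(τ_{3.75} ≤ 16.51) ≈ 2 · 0.17803 = 0.35606 ≈ 0.3561.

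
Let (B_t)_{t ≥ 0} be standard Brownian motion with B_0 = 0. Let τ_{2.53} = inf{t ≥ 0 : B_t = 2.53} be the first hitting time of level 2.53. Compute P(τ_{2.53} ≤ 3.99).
P(τ_{2.53} ≤ 3.99) = 2(1 − Φ(2.53/√3.99)) = 2(1 − Φ(1.2666)) ≈ 0.2053

By the reflection principle for standard BM, P(τ_b ≤ t) = 2 · P(B_t ≥ b). Since B_t ~ N(0, t), P(B_t ≥ 2.53) = 1 − Φ(2.53/√t) = 1 − Φ(2.53/√3.99) = 1 − Φ(1.2666) ≈ 0.10265. Doubling: P(τ_{2.53} ≤ 3.99) ≈ 2 · 0.10265 = 0.20530 ≈ 0.2053.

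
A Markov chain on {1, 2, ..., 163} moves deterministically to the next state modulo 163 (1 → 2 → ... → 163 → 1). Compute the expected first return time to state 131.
E[T_131 | X_0 = 131] = 163

The chain cycles deterministically, so starting at state 131 it returns in exactly 163 steps. Equivalently, the stationary distribution is uniform π_j = 1/163 for every state j, so by Kac's formula E[T_131] = 1/π_131 = 163.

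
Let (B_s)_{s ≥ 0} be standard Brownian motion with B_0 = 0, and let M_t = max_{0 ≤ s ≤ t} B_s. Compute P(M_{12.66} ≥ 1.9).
P(M_{12.66} ≥ 1.9) = 2·P(B_{12.66} ≥ 1.9) = 2(1 − Φ(1.9/√12.66)) ≈ 0.5933

By the reflection principle for Brownian motion, P(M_t ≥ a) = 2 · P(B_t ≥ a) for a ≥ 0. Since B_t ~ N(0, t), P(B_t ≥ 1.9) = 1 − Φ(1.9/√t) = 1 − Φ(1.9/√12.66) = 1 − Φ(0.5340). So
  P(M_{12.66} ≥ 1.9) = 2(1 − Φ(0.5340)) ≈ 0.5933.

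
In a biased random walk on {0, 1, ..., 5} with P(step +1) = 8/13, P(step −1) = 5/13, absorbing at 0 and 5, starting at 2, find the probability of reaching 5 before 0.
P(hit 5 before 0) = (1 − (5/8)^2) / (1 − (5/8)^5) = 6656/9881

Let u_k denote P(reach 5 before 0 | start at k). Boundary: u_0 = 0, u_5 = 1. Recurrence: u_k = 8/13·u_{k+1} + 5/13·u_{k-1} for 1 ≤ k ≤ 4. Try u_k = A + B·r^k with r = q/p = (5/13)/(8/13) = 5/8. Substitution satisfies the recurrence; boundary conditions give:
  u_k = (1 − r^k) / (1 − r^N) = (1 − (5/8)^2) / (1 − (5/8)^5) = 6656/9881.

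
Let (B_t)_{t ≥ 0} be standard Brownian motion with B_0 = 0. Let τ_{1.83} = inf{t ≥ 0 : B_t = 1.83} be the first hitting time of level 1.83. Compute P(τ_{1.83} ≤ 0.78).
P(τ_{1.83} ≤ 0.78) = 2(1 − Φ(1.83/√0.78)) = 2(1 − Φ(2.0721)) ≈ 0.0383

By the reflection principle for standard BM, P(τ_b ≤ t) = 2 · P(B_t ≥ b). Since B_t ~ N(0, t), P(B_t ≥ 1.83) = 1 − Φ(1.83/√t) = 1 − Φ(1.83/√0.78) = 1 − Φ(2.0721) ≈ 0.01913. Doubling: P(τ_{1.83} ≤ 0.78) ≈ 2 · 0.01913 = 0.03826 ≈ 0.0383.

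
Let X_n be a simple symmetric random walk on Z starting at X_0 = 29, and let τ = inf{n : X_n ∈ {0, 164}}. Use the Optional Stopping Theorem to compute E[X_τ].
E[X_τ] = 29

X_n is a martingale and τ is a bounded-mean stopping time (indeed τ is finite a.s. with bounded expectation since the walk is in a bounded region). By the OST, E[X_τ] = E[X_0] = 29. Equivalently: E[X_τ] = 164 · P(hit 164 first) + 0 · P(hit 0 first) = 164 · (29/164) = 29.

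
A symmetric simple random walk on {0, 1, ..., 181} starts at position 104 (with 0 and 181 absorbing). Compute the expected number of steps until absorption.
E[τ | X_0 = 104] = 8008

Let v_k = E[τ | X_0 = k]. Boundary: v_0 = v_181 = 0. Recurrence: v_k = 1 + (v_{k-1} + v_{k+1})/2 for 1 ≤ k ≤ 180. The particular solution to v_k − (v_{k-1} + v_{k+1})/2 = 1 is v_k = −k^2. Adding homogeneous solution A + B k and matching boundaries gives v_k = k (181 − k). Substituting k = 104: v_104 = 104 · 77 = 8008.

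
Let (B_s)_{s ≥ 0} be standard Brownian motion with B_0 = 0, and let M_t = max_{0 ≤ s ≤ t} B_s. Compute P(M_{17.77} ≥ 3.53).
P(M_{17.77} ≥ 3.53) = 2·P(B_{17.77} ≥ 3.53) = 2(1 − Φ(3.53/√17.77)) ≈ 0.4024

By the reflection principle for Brownian motion, P(M_t ≥ a) = 2 · P(B_t ≥ a) for a ≥ 0. Since B_t ~ N(0, t), P(B_t ≥ 3.53) = 1 − Φ(3.53/√t) = 1 − Φ(3.53/√17.77) = 1 − Φ(0.8374). So
  P(M_{17.77} ≥ 3.53) = 2(1 − Φ(0.8374)) ≈ 0.4024.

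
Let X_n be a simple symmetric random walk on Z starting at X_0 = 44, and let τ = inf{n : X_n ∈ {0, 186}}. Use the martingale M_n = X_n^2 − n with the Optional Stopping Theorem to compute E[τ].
E[τ] = 6248

M_n = X_n^2 − n is a martingale (since E[X_{n+1}^2 | F_n] = X_n^2 + 1). By OST (τ has finite mean in a bounded region), E[M_τ] = E[M_0] = X_0^2 − 0 = 44^2 = 1936. Also E[M_τ] = E[X_τ^2] − E[τ]. The walk exits at 0 or 186, with P(hit 186 first) = 44/186, so E[X_τ^2] = 186^2 · 44/186 + 0 = 8184. Thus E[τ] = E[X_τ^2] − E[M_τ] = 8184 − 1936 = 6248 = 44(186 − 44) = 6248.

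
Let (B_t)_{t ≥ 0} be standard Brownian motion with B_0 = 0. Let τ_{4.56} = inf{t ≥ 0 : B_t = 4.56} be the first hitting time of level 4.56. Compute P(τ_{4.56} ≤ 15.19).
P(τ_{4.56} ≤ 15.19) = 2(1 − Φ(4.56/√15.19)) = 2(1 − Φ(1.1700)) ≈ 0.2420

By the reflection principle for standard BM, P(τ_b ≤ t) = 2 · P(B_t ≥ b). Since B_t ~ N(0, t), P(B_t ≥ 4.56) = 1 − Φ(4.56/√t) = 1 − Φ(4.56/√15.19) = 1 − Φ(1.1700) ≈ 0.12100. Doubling: P(τ_{4.56} ≤ 15.19) ≈ 2 · 0.12100 = 0.24200 ≈ 0.2420.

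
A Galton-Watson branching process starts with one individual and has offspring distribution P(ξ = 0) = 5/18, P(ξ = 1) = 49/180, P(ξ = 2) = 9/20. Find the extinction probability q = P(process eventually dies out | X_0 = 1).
q = 50/81

The pgf is f(s) = 5/18 + 49/180·s + 9/20·s². The extinction probability q is the smallest fixed point of f in [0, 1]. Setting s = f(s):
  9/20·s² + (49/180 − 1)·s + 5/18 = 0
  9/20·s² − (5/18 + 9/20)·s + 5/18 = 0
which factors as (s − 1)·(9/20·s − 5/18) = 0, giving roots s = 1 and s = (5/18)/(9/20) = 50/81.
Mean offspring μ = 49/180 + 2·9/20 = 211/180 > 1 (supercritical), so q < 1. The extinction probability is the smaller root: q = (5/18)/(9/20) = 50/81.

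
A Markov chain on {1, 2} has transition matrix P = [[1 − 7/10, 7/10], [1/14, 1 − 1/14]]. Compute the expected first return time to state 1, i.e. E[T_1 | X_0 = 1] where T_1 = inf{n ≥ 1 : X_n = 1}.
E[T_1 | X_0 = 1] = 1/π_1 = 54/5

For an irreducible recurrent Markov chain with stationary distribution π, E[T_i | X_0 = i] = 1/π_i (Kac's formula). Here π_1 = (1/14)/(7/10 + 1/14) = (1/14)/(27/35) = 5/54, so E[T_1 | X_0 = 1] = 1/π_1 = (7/10 + 1/14)/(1/14) = (27/35)/(1/14) = 54/5.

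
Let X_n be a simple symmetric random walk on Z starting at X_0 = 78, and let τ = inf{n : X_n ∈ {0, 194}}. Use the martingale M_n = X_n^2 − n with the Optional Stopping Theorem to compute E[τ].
E[τ] = 9048

M_n = X_n^2 − n is a martingale (since E[X_{n+1}^2 | F_n] = X_n^2 + 1). By OST (τ has finite mean in a bounded region), E[M_τ] = E[M_0] = X_0^2 − 0 = 78^2 = 6084. Also E[M_τ] = E[X_τ^2] − E[τ]. The walk exits at 0 or 194, with P(hit 194 first) = 78/194, so E[X_τ^2] = 194^2 · 78/194 + 0 = 15132. Thus E[τ] = E[X_τ^2] − E[M_τ] = 15132 − 6084 = 9048 = 78(194 − 78) = 9048.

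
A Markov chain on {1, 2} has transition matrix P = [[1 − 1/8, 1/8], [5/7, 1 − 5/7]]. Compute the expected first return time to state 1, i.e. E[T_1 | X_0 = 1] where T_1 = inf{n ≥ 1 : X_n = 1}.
E[T_1 | X_0 = 1] = 1/π_1 = 47/40

For an irreducible recurrent Markov chain with stationary distribution π, E[T_i | X_0 = i] = 1/π_i (Kac's formula). Here π_1 = (5/7)/(1/8 + 5/7) = (5/7)/(47/56) = 40/47, so E[T_1 | X_0 = 1] = 1/π_1 = (1/8 + 5/7)/(5/7) = (47/56)/(5/7) = 47/40.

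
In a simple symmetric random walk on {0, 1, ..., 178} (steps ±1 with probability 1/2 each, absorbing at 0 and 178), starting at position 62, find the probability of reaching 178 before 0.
P(hit 178 before 0) = 62/178 = 31/89

Let u_k = P(hit 178 before 0 | start at k). Then u_0 = 0, u_178 = 1, and u_k = u_{k-1}/2 + u_{k+1}/2 for 1 ≤ k ≤ 177. This harmonic recurrence is solved by u_k = k/178, giving u_62 = 62/178 = 31/89.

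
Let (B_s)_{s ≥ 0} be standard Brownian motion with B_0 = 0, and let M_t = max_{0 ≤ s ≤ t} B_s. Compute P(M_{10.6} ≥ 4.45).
P(M_{10.6} ≥ 4.45) = 2·P(B_{10.6} ≥ 4.45) = 2(1 − Φ(4.45/√10.6)) ≈ 0.1717

By the reflection principle for Brownian motion, P(M_t ≥ a) = 2 · P(B_t ≥ a) for a ≥ 0. Since B_t ~ N(0, t), P(B_t ≥ 4.45) = 1 − Φ(4.45/√t) = 1 − Φ(4.45/√10.6) = 1 − Φ(1.3668). So
  P(M_{10.6} ≥ 4.45) = 2(1 − Φ(1.3668)) ≈ 0.1717.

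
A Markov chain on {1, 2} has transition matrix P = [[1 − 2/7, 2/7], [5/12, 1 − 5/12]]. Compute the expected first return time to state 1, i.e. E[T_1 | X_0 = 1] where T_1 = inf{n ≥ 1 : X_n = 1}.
E[T_1 | X_0 = 1] = 1/π_1 = 59/35

For an irreducible recurrent Markov chain with stationary distribution π, E[T_i | X_0 = i] = 1/π_i (Kac's formula). Here π_1 = (5/12)/(2/7 + 5/12) = (5/12)/(59/84) = 35/59, so E[T_1 | X_0 = 1] = 1/π_1 = (2/7 + 5/12)/(5/12) = (59/84)/(5/12) = 59/35.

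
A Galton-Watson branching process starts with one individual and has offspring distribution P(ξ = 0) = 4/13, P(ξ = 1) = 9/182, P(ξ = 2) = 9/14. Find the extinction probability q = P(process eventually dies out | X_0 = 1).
q = 56/117

The pgf is f(s) = 4/13 + 9/182·s + 9/14·s². The extinction probability q is the smallest fixed point of f in [0, 1]. Setting s = f(s):
  9/14·s² + (9/182 − 1)·s + 4/13 = 0
  9/14·s² − (4/13 + 9/14)·s + 4/13 = 0
which factors as (s − 1)·(9/14·s − 4/13) = 0, giving roots s = 1 and s = (4/13)/(9/14) = 56/117.
Mean offspring μ = 9/182 + 2·9/14 = 243/182 > 1 (supercritical), so q < 1. The extinction probability is the smaller root: q = (4/13)/(9/14) = 56/117.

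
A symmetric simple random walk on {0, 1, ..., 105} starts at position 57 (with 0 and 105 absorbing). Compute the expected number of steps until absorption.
E[τ | X_0 = 57] = 2736

Let v_k = E[τ | X_0 = k]. Boundary: v_0 = v_105 = 0. Recurrence: v_k = 1 + (v_{k-1} + v_{k+1})/2 for 1 ≤ k ≤ 104. The particular solution to v_k − (v_{k-1} + v_{k+1})/2 = 1 is v_k = −k^2. Adding homogeneous solution A + B k and matching boundaries gives v_k = k (105 − k). Substituting k = 57: v_57 = 57 · 48 = 2736.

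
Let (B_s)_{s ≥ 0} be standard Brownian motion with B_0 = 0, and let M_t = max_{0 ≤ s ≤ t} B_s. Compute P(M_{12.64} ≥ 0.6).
P(M_{12.64} ≥ 0.6) = 2·P(B_{12.64} ≥ 0.6) = 2(1 − Φ(0.6/√12.64)) ≈ 0.8660

By the reflection principle for Brownian motion, P(M_t ≥ a) = 2 · P(B_t ≥ a) for a ≥ 0. Since B_t ~ N(0, t), P(B_t ≥ 0.6) = 1 − Φ(0.6/√t) = 1 − Φ(0.6/√12.64) = 1 − Φ(0.1688). So
  P(M_{12.64} ≥ 0.6) = 2(1 − Φ(0.1688)) ≈ 0.8660.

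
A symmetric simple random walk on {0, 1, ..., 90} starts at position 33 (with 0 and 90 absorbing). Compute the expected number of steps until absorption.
E[τ | X_0 = 33] = 1881

Let v_k = E[τ | X_0 = k]. Boundary: v_0 = v_90 = 0. Recurrence: v_k = 1 + (v_{k-1} + v_{k+1})/2 for 1 ≤ k ≤ 89. The particular solution to v_k − (v_{k-1} + v_{k+1})/2 = 1 is v_k = −k^2. Adding homogeneous solution A + B k and matching boundaries gives v_k = k (90 − k). Substituting k = 33: v_33 = 33 · 57 = 1881.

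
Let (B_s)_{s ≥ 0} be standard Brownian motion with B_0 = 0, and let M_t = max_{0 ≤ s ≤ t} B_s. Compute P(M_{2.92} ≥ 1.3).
P(M_{2.92} ≥ 1.3) = 2·P(B_{2.92} ≥ 1.3) = 2(1 − Φ(1.3/√2.92)) ≈ 0.4468

By the reflection principle for Brownian motion, P(M_t ≥ a) = 2 · P(B_t ≥ a) for a ≥ 0. Since B_t ~ N(0, t), P(B_t ≥ 1.3) = 1 − Φ(1.3/√t) = 1 − Φ(1.3/√2.92) = 1 − Φ(0.7608). So
  P(M_{2.92} ≥ 1.3) = 2(1 − Φ(0.7608)) ≈ 0.4468.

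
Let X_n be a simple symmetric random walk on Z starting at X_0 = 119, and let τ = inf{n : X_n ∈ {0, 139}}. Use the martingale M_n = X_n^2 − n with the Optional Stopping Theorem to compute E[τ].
E[τ] = 2380

M_n = X_n^2 − n is a martingale (since E[X_{n+1}^2 | F_n] = X_n^2 + 1). By OST (τ has finite mean in a bounded region), E[M_τ] = E[M_0] = X_0^2 − 0 = 119^2 = 14161. Also E[M_τ] = E[X_τ^2] − E[τ]. The walk exits at 0 or 139, with P(hit 139 first) = 119/139, so E[X_τ^2] = 139^2 · 119/139 + 0 = 16541. Thus E[τ] = E[X_τ^2] − E[M_τ] = 16541 − 14161 = 2380 = 119(139 − 119) = 2380.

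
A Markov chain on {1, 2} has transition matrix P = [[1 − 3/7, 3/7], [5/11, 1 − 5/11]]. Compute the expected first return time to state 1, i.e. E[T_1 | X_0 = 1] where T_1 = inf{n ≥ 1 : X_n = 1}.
E[T_1 | X_0 = 1] = 1/π_1 = 68/35

For an irreducible recurrent Markov chain with stationary distribution π, E[T_i | X_0 = i] = 1/π_i (Kac's formula). Here π_1 = (5/11)/(3/7 + 5/11) = (5/11)/(68/77) = 35/68, so E[T_1 | X_0 = 1] = 1/π_1 = (3/7 + 5/11)/(5/11) = (68/77)/(5/11) = 68/35.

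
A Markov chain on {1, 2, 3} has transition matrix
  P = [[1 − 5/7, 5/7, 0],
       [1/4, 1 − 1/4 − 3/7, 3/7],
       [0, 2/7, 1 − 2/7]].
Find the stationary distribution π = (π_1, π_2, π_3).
π = (7/57, 20/57, 10/19)

This is a birth-death chain on three states, which satisfies detailed balance: π_1 · P_{12} = π_2 · P_{21} and π_2 · P_{23} = π_3 · P_{32}.
From π_1 · 5/7 = π_2 · 1/4: π_2/π_1 = (5/7)/(1/4) = 20/7.
From π_2 · 3/7 = π_3 · 2/7: π_3/π_2 = (3/7)/(2/7) = 3/2.
Take π_1 proportional to 1; then unnormalized π = (1, 20/7, 30/7). Normalize by dividing by the sum 57/7:
  π = (7/57, 20/57, 10/19).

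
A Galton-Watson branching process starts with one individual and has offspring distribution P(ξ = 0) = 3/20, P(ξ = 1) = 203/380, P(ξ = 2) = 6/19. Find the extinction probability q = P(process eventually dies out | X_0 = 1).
q = 19/40

The pgf is f(s) = 3/20 + 203/380·s + 6/19·s². The extinction probability q is the smallest fixed point of f in [0, 1]. Setting s = f(s):
  6/19·s² + (203/380 − 1)·s + 3/20 = 0
  6/19·s² − (3/20 + 6/19)·s + 3/20 = 0
which factors as (s − 1)·(6/19·s − 3/20) = 0, giving roots s = 1 and s = (3/20)/(6/19) = 19/40.
Mean offspring μ = 203/380 + 2·6/19 = 443/380 > 1 (supercritical), so q < 1. The extinction probability is the smaller root: q = (3/20)/(6/19) = 19/40.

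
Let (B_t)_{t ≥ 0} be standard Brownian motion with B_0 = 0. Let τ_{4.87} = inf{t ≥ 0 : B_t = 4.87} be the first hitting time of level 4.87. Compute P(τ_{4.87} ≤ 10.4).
P(τ_{4.87} ≤ 10.4) = 2(1 − Φ(4.87/√10.4)) = 2(1 − Φ(1.5101)) ≈ 0.1310

By the reflection principle for standard BM, P(τ_b ≤ t) = 2 · P(B_t ≥ b). Since B_t ~ N(0, t), P(B_t ≥ 4.87) = 1 − Φ(4.87/√t) = 1 − Φ(4.87/√10.4) = 1 − Φ(1.5101) ≈ 0.06551. Doubling: P(τ_{4.87} ≤ 10.4) ≈ 2 · 0.06551 = 0.13102 ≈ 0.1310.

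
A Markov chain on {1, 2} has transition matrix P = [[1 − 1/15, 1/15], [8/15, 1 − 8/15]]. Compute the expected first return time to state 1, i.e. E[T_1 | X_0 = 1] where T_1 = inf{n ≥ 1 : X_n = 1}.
E[T_1 | X_0 = 1] = 1/π_1 = 9/8

For an irreducible recurrent Markov chain with stationary distribution π, E[T_i | X_0 = i] = 1/π_i (Kac's formula). Here π_1 = (8/15)/(1/15 + 8/15) = (8/15)/(3/5) = 8/9, so E[T_1 | X_0 = 1] = 1/π_1 = (1/15 + 8/15)/(8/15) = (3/5)/(8/15) = 9/8.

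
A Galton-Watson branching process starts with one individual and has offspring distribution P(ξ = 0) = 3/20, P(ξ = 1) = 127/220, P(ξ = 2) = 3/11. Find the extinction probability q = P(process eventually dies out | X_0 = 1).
q = 11/20

The pgf is f(s) = 3/20 + 127/220·s + 3/11·s². The extinction probability q is the smallest fixed point of f in [0, 1]. Setting s = f(s):
  3/11·s² + (127/220 − 1)·s + 3/20 = 0
  3/11·s² − (3/20 + 3/11)·s + 3/20 = 0
which factors as (s − 1)·(3/11·s − 3/20) = 0, giving roots s = 1 and s = (3/20)/(3/11) = 11/20.
Mean offspring μ = 127/220 + 2·3/11 = 247/220 > 1 (supercritical), so q < 1. The extinction probability is the smaller root: q = (3/20)/(3/11) = 11/20.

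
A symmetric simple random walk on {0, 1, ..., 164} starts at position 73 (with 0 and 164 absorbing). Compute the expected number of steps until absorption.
E[τ | X_0 = 73] = 6643

Let v_k = E[τ | X_0 = k]. Boundary: v_0 = v_164 = 0. Recurrence: v_k = 1 + (v_{k-1} + v_{k+1})/2 for 1 ≤ k ≤ 163. The particular solution to v_k − (v_{k-1} + v_{k+1})/2 = 1 is v_k = −k^2. Adding homogeneous solution A + B k and matching boundaries gives v_k = k (164 − k). Substituting k = 73: v_73 = 73 · 91 = 6643.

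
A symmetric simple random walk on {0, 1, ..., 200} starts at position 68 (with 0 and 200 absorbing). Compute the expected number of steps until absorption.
E[τ | X_0 = 68] = 8976

Let v_k = E[τ | X_0 = k]. Boundary: v_0 = v_200 = 0. Recurrence: v_k = 1 + (v_{k-1} + v_{k+1})/2 for 1 ≤ k ≤ 199. The particular solution to v_k − (v_{k-1} + v_{k+1})/2 = 1 is v_k = −k^2. Adding homogeneous solution A + B k and matching boundaries gives v_k = k (200 − k). Substituting k = 68: v_68 = 68 · 132 = 8976.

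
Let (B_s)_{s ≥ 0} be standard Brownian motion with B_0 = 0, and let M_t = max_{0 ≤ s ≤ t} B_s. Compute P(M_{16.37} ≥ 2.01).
P(M_{16.37} ≥ 2.01) = 2·P(B_{16.37} ≥ 2.01) = 2(1 − Φ(2.01/√16.37)) ≈ 0.6193

By the reflection principle for Brownian motion, P(M_t ≥ a) = 2 · P(B_t ≥ a) for a ≥ 0. Since B_t ~ N(0, t), P(B_t ≥ 2.01) = 1 − Φ(2.01/√t) = 1 − Φ(2.01/√16.37) = 1 − Φ(0.4968). So
  P(M_{16.37} ≥ 2.01) = 2(1 − Φ(0.4968)) ≈ 0.6193.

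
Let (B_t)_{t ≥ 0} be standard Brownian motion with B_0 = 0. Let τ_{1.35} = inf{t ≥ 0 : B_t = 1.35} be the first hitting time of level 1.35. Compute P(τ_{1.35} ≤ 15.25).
P(τ_{1.35} ≤ 15.25) = 2(1 − Φ(1.35/√15.25)) = 2(1 − Φ(0.3457)) ≈ 0.7296

By the reflection principle for standard BM, P(τ_b ≤ t) = 2 · P(B_t ≥ b). Since B_t ~ N(0, t), P(B_t ≥ 1.35) = 1 − Φ(1.35/√t) = 1 − Φ(1.35/√15.25) = 1 − Φ(0.3457) ≈ 0.36478. Doubling: P(τ_{1.35} ≤ 15.25) ≈ 2 · 0.36478 = 0.72956 ≈ 0.7296.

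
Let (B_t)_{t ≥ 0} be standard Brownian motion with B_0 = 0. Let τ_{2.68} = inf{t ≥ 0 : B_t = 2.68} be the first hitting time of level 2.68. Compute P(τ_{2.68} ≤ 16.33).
P(τ_{2.68} ≤ 16.33) = 2(1 − Φ(2.68/√16.33)) = 2(1 − Φ(0.6632)) ≈ 0.5072

By the reflection principle for standard BM, P(τ_b ≤ t) = 2 · P(B_t ≥ b). Since B_t ~ N(0, t), P(B_t ≥ 2.68) = 1 − Φ(2.68/√t) = 1 − Φ(2.68/√16.33) = 1 − Φ(0.6632) ≈ 0.25360. Doubling: P(τ_{2.68} ≤ 16.33) ≈ 2 · 0.25360 = 0.50720 ≈ 0.5072.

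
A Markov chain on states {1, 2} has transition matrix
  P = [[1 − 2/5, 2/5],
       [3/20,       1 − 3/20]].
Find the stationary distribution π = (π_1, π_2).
π_1 = 3/11, π_2 = 8/11

Solve πP = π with π_1 + π_2 = 1. From πP = π: π_1 · (1 − 2/5) + π_2 · 3/20 = π_1 ⇒ π_2 · 3/20 = π_1 · 2/5 ⇒ π_2/π_1 = (2/5)/(3/20) = 8/3. Together with π_1 + π_2 = 1:
  π_1 = (3/20)/(2/5 + 3/20) = (3/20)/(11/20) = 3/11,
  π_2 = (2/5)/(2/5 + 3/20) = (2/5)/(11/20) = 8/11.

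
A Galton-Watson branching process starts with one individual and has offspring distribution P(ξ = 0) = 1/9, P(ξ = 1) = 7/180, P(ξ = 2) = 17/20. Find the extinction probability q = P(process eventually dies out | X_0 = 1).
q = 20/153

The pgf is f(s) = 1/9 + 7/180·s + 17/20·s². The extinction probability q is the smallest fixed point of f in [0, 1]. Setting s = f(s):
  17/20·s² + (7/180 − 1)·s + 1/9 = 0
  17/20·s² − (1/9 + 17/20)·s + 1/9 = 0
which factors as (s − 1)·(17/20·s − 1/9) = 0, giving roots s = 1 and s = (1/9)/(17/20) = 20/153.
Mean offspring μ = 7/180 + 2·17/20 = 313/180 > 1 (supercritical), so q < 1. The extinction probability is the smaller root: q = (1/9)/(17/20) = 20/153.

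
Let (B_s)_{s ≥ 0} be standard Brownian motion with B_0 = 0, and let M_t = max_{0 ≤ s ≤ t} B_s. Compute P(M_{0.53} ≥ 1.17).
P(M_{0.53} ≥ 1.17) = 2·P(B_{0.53} ≥ 1.17) = 2(1 − Φ(1.17/√0.53)) ≈ 0.1080

By the reflection principle for Brownian motion, P(M_t ≥ a) = 2 · P(B_t ≥ a) for a ≥ 0. Since B_t ~ N(0, t), P(B_t ≥ 1.17) = 1 − Φ(1.17/√t) = 1 − Φ(1.17/√0.53) = 1 − Φ(1.6071). So
  P(M_{0.53} ≥ 1.17) = 2(1 − Φ(1.6071)) ≈ 0.1080.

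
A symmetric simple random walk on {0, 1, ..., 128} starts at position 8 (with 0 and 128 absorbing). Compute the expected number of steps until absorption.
E[τ | X_0 = 8] = 960

Let v_k = E[τ | X_0 = k]. Boundary: v_0 = v_128 = 0. Recurrence: v_k = 1 + (v_{k-1} + v_{k+1})/2 for 1 ≤ k ≤ 127. The particular solution to v_k − (v_{k-1} + v_{k+1})/2 = 1 is v_k = −k^2. Adding homogeneous solution A + B k and matching boundaries gives v_k = k (128 − k). Substituting k = 8: v_8 = 8 · 120 = 960.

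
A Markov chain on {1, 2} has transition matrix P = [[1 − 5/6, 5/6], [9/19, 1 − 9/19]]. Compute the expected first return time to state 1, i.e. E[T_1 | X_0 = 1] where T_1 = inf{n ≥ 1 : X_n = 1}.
E[T_1 | X_0 = 1] = 1/π_1 = 149/54

For an irreducible recurrent Markov chain with stationary distribution π, E[T_i | X_0 = i] = 1/π_i (Kac's formula). Here π_1 = (9/19)/(5/6 + 9/19) = (9/19)/(149/114) = 54/149, so E[T_1 | X_0 = 1] = 1/π_1 = (5/6 + 9/19)/(9/19) = (149/114)/(9/19) = 149/54.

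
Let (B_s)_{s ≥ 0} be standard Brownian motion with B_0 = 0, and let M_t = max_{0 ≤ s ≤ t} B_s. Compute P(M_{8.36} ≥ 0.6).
P(M_{8.36} ≥ 0.6) = 2·P(B_{8.36} ≥ 0.6) = 2(1 − Φ(0.6/√8.36)) ≈ 0.8356

By the reflection principle for Brownian motion, P(M_t ≥ a) = 2 · P(B_t ≥ a) for a ≥ 0. Since B_t ~ N(0, t), P(B_t ≥ 0.6) = 1 − Φ(0.6/√t) = 1 − Φ(0.6/√8.36) = 1 − Φ(0.2075). So
  P(M_{8.36} ≥ 0.6) = 2(1 − Φ(0.2075)) ≈ 0.8356.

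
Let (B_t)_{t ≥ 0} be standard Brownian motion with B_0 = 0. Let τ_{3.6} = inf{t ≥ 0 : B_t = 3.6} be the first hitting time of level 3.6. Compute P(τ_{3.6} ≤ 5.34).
P(τ_{3.6} ≤ 5.34) = 2(1 − Φ(3.6/√5.34)) = 2(1 − Φ(1.5579)) ≈ 0.1193

By the reflection principle for standard BM, P(τ_b ≤ t) = 2 · P(B_t ≥ b). Since B_t ~ N(0, t), P(B_t ≥ 3.6) = 1 − Φ(3.6/√t) = 1 − Φ(3.6/√5.34) = 1 − Φ(1.5579) ≈ 0.05963. Doubling: P(τ_{3.6} ≤ 5.34) ≈ 2 · 0.05963 = 0.11926 ≈ 0.1193.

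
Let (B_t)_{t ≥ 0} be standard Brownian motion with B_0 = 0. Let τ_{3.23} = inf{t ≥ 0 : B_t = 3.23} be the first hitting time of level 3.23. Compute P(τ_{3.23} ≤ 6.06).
P(τ_{3.23} ≤ 6.06) = 2(1 − Φ(3.23/√6.06)) = 2(1 − Φ(1.3121)) ≈ 0.1895

By the reflection principle for standard BM, P(τ_b ≤ t) = 2 · P(B_t ≥ b). Since B_t ~ N(0, t), P(B_t ≥ 3.23) = 1 − Φ(3.23/√t) = 1 − Φ(3.23/√6.06) = 1 − Φ(1.3121) ≈ 0.09474. Doubling: P(τ_{3.23} ≤ 6.06) ≈ 2 · 0.09474 = 0.18948 ≈ 0.1895.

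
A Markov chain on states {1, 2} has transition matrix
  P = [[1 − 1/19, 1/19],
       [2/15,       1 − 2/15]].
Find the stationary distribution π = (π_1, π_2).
π_1 = 38/53, π_2 = 15/53

Solve πP = π with π_1 + π_2 = 1. From πP = π: π_1 · (1 − 1/19) + π_2 · 2/15 = π_1 ⇒ π_2 · 2/15 = π_1 · 1/19 ⇒ π_2/π_1 = (1/19)/(2/15) = 15/38. Together with π_1 + π_2 = 1:
  π_1 = (2/15)/(1/19 + 2/15) = (2/15)/(53/285) = 38/53,
  π_2 = (1/19)/(1/19 + 2/15) = (1/19)/(53/285) = 15/53.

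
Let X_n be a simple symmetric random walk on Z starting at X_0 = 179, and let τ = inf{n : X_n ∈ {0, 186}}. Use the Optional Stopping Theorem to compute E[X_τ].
E[X_τ] = 179

X_n is a martingale and τ is a bounded-mean stopping time (indeed τ is finite a.s. with bounded expectation since the walk is in a bounded region). By the OST, E[X_τ] = E[X_0] = 179. Equivalently: E[X_τ] = 186 · P(hit 186 first) + 0 · P(hit 0 first) = 186 · (179/186) = 179.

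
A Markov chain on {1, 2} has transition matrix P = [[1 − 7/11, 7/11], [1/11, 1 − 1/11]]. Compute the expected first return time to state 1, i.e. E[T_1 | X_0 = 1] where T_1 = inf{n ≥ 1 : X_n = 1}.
E[T_1 | X_0 = 1] = 1/π_1 = 8

For an irreducible recurrent Markov chain with stationary distribution π, E[T_i | X_0 = i] = 1/π_i (Kac's formula). Here π_1 = (1/11)/(7/11 + 1/11) = (1/11)/(8/11) = 1/8, so E[T_1 | X_0 = 1] = 1/π_1 = (7/11 + 1/11)/(1/11) = (8/11)/(1/11) = 8.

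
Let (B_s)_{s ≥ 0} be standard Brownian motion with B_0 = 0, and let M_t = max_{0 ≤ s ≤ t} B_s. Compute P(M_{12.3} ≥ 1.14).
P(M_{12.3} ≥ 1.14) = 2·P(B_{12.3} ≥ 1.14) = 2(1 − Φ(1.14/√12.3)) ≈ 0.7451

By the reflection principle for Brownian motion, P(M_t ≥ a) = 2 · P(B_t ≥ a) for a ≥ 0. Since B_t ~ N(0, t), P(B_t ≥ 1.14) = 1 − Φ(1.14/√t) = 1 − Φ(1.14/√12.3) = 1 − Φ(0.3251). So
  P(M_{12.3} ≥ 1.14) = 2(1 − Φ(0.3251)) ≈ 0.7451.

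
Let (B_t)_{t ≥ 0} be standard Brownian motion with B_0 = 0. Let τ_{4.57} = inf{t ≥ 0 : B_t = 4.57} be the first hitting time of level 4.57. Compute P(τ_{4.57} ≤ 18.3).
P(τ_{4.57} ≤ 18.3) = 2(1 − Φ(4.57/√18.3)) = 2(1 − Φ(1.0683)) ≈ 0.2854

By the reflection principle for standard BM, P(τ_b ≤ t) = 2 · P(B_t ≥ b). Since B_t ~ N(0, t), P(B_t ≥ 4.57) = 1 − Φ(4.57/√t) = 1 − Φ(4.57/√18.3) = 1 − Φ(1.0683) ≈ 0.14269. Doubling: P(τ_{4.57} ≤ 18.3) ≈ 2 · 0.14269 = 0.28538 ≈ 0.2854.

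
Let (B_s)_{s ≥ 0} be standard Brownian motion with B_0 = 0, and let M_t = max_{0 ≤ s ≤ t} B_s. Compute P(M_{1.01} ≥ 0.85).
P(M_{1.01} ≥ 0.85) = 2·P(B_{1.01} ≥ 0.85) = 2(1 − Φ(0.85/√1.01)) ≈ 0.3977

By the reflection principle for Brownian motion, P(M_t ≥ a) = 2 · P(B_t ≥ a) for a ≥ 0. Since B_t ~ N(0, t), P(B_t ≥ 0.85) = 1 − Φ(0.85/√t) = 1 − Φ(0.85/√1.01) = 1 − Φ(0.8458). So
  P(M_{1.01} ≥ 0.85) = 2(1 − Φ(0.8458)) ≈ 0.3977.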